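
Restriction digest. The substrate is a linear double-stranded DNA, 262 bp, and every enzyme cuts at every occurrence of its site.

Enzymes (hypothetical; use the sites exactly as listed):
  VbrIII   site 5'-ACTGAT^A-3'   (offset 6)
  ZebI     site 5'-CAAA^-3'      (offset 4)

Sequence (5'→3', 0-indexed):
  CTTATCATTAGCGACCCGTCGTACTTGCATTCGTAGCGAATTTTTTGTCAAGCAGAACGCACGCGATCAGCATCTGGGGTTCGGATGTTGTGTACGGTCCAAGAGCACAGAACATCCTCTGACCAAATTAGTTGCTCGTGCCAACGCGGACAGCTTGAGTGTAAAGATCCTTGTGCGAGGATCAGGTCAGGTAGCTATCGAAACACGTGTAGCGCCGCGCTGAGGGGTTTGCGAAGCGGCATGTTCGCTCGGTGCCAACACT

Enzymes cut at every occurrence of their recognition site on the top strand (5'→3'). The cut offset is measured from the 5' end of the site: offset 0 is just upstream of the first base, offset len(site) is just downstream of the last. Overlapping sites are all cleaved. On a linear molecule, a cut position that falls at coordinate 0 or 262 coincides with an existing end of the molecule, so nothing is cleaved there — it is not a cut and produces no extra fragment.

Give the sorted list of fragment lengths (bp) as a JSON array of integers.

[127,135]

Scan for sites:
  VbrIII (ACTGATA, off=6): no sites
  ZebI CAAA/4: at [123] ⇒ [127]

Pooled cuts: [127]

Fragment lengths:
  [0,127): 127 bp
  [127,262): 135 bp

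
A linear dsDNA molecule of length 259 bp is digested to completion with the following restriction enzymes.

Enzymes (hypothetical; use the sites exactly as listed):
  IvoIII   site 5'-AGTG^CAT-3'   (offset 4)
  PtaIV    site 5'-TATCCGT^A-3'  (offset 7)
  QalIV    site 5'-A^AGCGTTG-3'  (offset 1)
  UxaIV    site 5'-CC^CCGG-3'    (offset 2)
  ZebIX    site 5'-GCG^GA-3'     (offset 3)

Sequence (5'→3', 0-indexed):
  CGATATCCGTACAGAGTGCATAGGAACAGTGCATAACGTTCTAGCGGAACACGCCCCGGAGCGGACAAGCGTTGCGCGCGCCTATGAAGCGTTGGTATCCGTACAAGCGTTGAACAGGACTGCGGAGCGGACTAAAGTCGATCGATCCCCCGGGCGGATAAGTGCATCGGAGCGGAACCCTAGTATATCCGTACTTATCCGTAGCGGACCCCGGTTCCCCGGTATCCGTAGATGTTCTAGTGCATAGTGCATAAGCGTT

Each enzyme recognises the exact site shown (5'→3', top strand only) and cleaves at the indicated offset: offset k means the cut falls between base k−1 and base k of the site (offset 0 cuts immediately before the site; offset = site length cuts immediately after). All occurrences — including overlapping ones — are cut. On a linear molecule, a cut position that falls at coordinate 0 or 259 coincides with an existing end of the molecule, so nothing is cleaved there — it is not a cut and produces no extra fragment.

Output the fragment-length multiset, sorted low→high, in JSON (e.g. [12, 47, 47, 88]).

[3,4,4,4,5,7,7,8,8,8,8,9,10,10,10,10,11,13,13,15,15,18,19,20,20]

Scan for sites:
  IvoIII (AGTGCAT, off=4): starts [14, 27, 160, 238, 245] → cuts [18, 31, 164, 242, 249]
  PtaIV (TATCCGTA, off=7): starts [3, 95, 185, 195, 222] → cuts [10, 102, 192, 202, 229]
  QalIV (AAGCGTTG, off=1): starts [66, 86, 104] → cuts [67, 87, 105]
  UxaIV (CCCCGG, off=2): starts [53, 147, 208, 216] → cuts [55, 149, 210, 218]
  ZebIX (GCGGA, off=3): starts [43, 60, 121, 126, 153, 171, 203] → cuts [46, 63, 124, 129, 156, 174, 206]

All cut coordinates (distinct, sorted): [10, 18, 31, 46, 55, 63, 67, 87, 102, 105, 124, 129, 149, 156, 164, 174, 192, 202, 206, 210, 218, 229, 242, 249]

Fragments:
  [0,10): 10 bp
  [10,18): 8 bp
  [18,31): 13 bp
  [31,46): 15 bp
  [46,55): 9 bp
  [55,63): 8 bp
  [63,67): 4 bp
  [67,87): 20 bp
  [87,102): 15 bp
  [102,105): 3 bp
  [105,124): 19 bp
  [124,129): 5 bp
  [129,149): 20 bp
  [149,156): 7 bp
  [156,164): 8 bp
  [164,174): 10 bp
  [174,192): 18 bp
  [192,202): 10 bp
  [202,206): 4 bp
  [206,210): 4 bp
  [210,218): 8 bp
  [218,229): 11 bp
  [229,242): 13 bp
  [242,249): 7 bp
  [249,259): 10 bp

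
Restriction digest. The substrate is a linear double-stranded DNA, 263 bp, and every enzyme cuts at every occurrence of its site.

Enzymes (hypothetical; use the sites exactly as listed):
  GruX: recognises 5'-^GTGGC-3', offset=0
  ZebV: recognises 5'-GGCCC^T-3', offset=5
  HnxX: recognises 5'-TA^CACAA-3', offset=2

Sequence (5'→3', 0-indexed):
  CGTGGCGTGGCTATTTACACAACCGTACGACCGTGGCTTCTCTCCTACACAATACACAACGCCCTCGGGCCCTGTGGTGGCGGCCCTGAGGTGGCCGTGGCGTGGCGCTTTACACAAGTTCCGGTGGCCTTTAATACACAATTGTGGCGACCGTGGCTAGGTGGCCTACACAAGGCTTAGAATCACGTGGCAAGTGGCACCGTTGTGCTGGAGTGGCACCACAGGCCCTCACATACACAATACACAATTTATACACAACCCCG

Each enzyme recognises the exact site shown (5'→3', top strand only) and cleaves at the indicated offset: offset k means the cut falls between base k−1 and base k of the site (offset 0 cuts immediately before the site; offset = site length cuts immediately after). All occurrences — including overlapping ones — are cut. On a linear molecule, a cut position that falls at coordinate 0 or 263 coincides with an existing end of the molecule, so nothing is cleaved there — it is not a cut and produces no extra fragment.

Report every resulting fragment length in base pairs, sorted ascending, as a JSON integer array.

Scan for sites:
  GruX GTGGC/0: at [1, 6, 32, 76, 90, 96, 101, 123, 143, 152, 160, 186, 193, 212] ⇒ [1, 6, 32, 76, 90, 96, 101, 123, 143, 152, 160, 186, 193, 212]
  ZebV GGCCCT/5: at [67, 81, 223] ⇒ [72, 86, 228]
  HnxX TACACAA/2: at [15, 45, 52, 110, 134, 166, 233, 240, 251] ⇒ [17, 47, 54, 112, 136, 168, 235, 242, 253]

Pooled cuts: [1, 6, 17, 32, 47, 54, 72, 76, 86, 90, 96, 101, 112, 123, 136, 143, 152, 160, 168, 186, 193, 212, 228, 235, 242, 253]

Fragments:
  [0,1): 1 bp
  [1,6): 5 bp
  [6,17): 11 bp
  [17,32): 15 bp
  [32,47): 15 bp
  [47,54): 7 bp
  [54,72): 18 bp
  [72,76): 4 bp
  [76,86): 10 bp
  [86,90): 4 bp
  [90,96): 6 bp
  [96,101): 5 bp
  [101,112): 11 bp
  [112,123): 11 bp
  [123,136): 13 bp
  [136,143): 7 bp
  [143,152): 9 bp
  [152,160): 8 bp
  [160,168): 8 bp
  [168,186): 18 bp
  [186,193): 7 bp
  [193,212): 19 bp
  [212,228): 16 bp
  [228,235): 7 bp
  [235,242): 7 bp
  [242,253): 11 bp
  [253,263): 10 bp

[1,4,4,5,5,6,7,7,7,7,7,8,8,9,10,10,11,11,11,11,13,15,15,16,18,18,19]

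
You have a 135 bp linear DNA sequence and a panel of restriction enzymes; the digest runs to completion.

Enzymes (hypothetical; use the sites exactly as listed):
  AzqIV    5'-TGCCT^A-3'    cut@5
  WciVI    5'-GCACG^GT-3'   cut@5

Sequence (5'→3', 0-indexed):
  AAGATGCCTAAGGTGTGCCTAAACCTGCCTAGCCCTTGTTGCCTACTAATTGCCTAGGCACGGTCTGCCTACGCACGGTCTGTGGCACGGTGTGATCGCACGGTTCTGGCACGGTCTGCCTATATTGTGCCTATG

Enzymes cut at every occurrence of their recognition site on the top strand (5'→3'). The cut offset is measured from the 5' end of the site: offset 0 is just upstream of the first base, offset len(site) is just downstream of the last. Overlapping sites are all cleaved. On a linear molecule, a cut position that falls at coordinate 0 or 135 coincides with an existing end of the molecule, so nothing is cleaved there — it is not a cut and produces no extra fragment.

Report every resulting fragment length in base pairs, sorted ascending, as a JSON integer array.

Per-enzyme occurrences:
  AzqIV TGCCTA/5: at [4, 15, 25, 39, 50, 65, 116, 127] ⇒ [9, 20, 30, 44, 55, 70, 121, 132]
  WciVI GCACGGT/5: at [57, 72, 84, 97, 108] ⇒ [62, 77, 89, 102, 113]

All cut coordinates (distinct, sorted): [9, 20, 30, 44, 55, 62, 70, 77, 89, 102, 113, 121, 132]

Fragments:
  [0,9): 9 bp
  [9,20): 11 bp
  [20,30): 10 bp
  [30,44): 14 bp
  [44,55): 11 bp
  [55,62): 7 bp
  [62,70): 8 bp
  [70,77): 7 bp
  [77,89): 12 bp
  [89,102): 13 bp
  [102,113): 11 bp
  [113,121): 8 bp
  [121,132): 11 bp
  [132,135): 3 bp

[3,7,7,8,8,9,10,11,11,11,11,12,13,14]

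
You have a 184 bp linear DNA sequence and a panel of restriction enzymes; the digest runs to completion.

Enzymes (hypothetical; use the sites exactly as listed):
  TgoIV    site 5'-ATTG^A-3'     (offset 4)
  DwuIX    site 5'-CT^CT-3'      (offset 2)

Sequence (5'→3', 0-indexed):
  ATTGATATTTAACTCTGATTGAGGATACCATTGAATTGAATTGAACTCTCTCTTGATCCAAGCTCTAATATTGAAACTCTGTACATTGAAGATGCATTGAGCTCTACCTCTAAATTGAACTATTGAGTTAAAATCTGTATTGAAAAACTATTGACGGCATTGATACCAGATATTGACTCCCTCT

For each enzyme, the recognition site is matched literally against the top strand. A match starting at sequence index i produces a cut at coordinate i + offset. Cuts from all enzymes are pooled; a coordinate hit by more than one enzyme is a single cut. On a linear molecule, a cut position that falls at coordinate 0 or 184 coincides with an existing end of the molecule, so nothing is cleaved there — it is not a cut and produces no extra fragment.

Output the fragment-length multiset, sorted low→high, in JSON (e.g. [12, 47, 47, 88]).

Per-enzyme occurrences:
  TgoIV (ATTGA, off=4): starts [0, 17, 29, 34, 39, 69, 84, 95, 113, 121, 138, 149, 158, 171] → cuts [4, 21, 33, 38, 43, 73, 88, 99, 117, 125, 142, 153, 162, 175]
  DwuIX (CTCT, off=2): starts [12, 45, 47, 49, 62, 76, 101, 107, 180] → cuts [14, 47, 49, 51, 64, 78, 103, 109, 182]

All cut coordinates (distinct, sorted): [4, 14, 21, 33, 38, 43, 47, 49, 51, 64, 73, 78, 88, 99, 103, 109, 117, 125, 142, 153, 162, 175, 182]

Fragment lengths:
  [0,4): 4 bp
  [4,14): 10 bp
  [14,21): 7 bp
  [21,33): 12 bp
  [33,38): 5 bp
  [38,43): 5 bp
  [43,47): 4 bp
  [47,49): 2 bp
  [49,51): 2 bp
  [51,64): 13 bp
  [64,73): 9 bp
  [73,78): 5 bp
  [78,88): 10 bp
  [88,99): 11 bp
  [99,103): 4 bp
  [103,109): 6 bp
  [109,117): 8 bp
  [117,125): 8 bp
  [125,142): 17 bp
  [142,153): 11 bp
  [153,162): 9 bp
  [162,175): 13 bp
  [175,182): 7 bp
  [182,184): 2 bp

[2,2,2,4,4,4,5,5,5,6,7,7,8,8,9,9,10,10,11,11,12,13,13,17]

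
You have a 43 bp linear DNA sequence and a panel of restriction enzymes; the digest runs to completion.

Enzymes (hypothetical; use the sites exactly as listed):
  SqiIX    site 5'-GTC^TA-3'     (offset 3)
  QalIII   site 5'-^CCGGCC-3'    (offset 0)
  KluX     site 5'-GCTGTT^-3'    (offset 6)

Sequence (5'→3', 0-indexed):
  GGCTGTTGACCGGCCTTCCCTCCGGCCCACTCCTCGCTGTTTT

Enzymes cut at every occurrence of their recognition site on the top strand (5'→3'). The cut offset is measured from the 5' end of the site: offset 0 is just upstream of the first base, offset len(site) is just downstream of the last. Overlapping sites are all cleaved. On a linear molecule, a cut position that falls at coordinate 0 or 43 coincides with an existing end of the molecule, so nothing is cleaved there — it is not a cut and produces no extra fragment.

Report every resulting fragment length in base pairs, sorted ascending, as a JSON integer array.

[2,2,7,12,20]

Scan for sites:
  SqiIX (GTCTA, off=3): no sites
  QalIII (CCGGCC, off=0): starts [9, 21] → cuts [9, 21]
  KluX (GCTGTT, off=6): starts [1, 35] → cuts [7, 41]

All cut coordinates (distinct, sorted): [7, 9, 21, 41]

Fragment lengths:
  [0,7): 7 bp
  [7,9): 2 bp
  [9,21): 12 bp
  [21,41): 20 bp
  [41,43): 2 bp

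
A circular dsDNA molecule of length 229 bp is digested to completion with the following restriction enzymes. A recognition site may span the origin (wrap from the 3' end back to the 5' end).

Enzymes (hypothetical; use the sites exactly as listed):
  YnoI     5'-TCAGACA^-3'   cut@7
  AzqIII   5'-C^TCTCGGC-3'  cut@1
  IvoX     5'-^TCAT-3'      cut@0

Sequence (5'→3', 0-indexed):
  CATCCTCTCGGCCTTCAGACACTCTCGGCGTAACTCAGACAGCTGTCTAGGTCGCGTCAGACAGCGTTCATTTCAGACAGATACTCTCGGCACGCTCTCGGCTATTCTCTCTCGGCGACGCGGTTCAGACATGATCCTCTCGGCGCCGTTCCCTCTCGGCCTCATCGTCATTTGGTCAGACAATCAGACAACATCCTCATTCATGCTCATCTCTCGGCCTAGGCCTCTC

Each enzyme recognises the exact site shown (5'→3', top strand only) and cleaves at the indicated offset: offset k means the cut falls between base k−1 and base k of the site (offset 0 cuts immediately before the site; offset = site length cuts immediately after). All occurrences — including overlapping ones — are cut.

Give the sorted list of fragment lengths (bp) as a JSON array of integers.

[1,4,4,5,5,6,6,6,6,8,8,11,12,14,15,16,16,19,22,22,23]

Site scan:
  YnoI TCAGACA/7: at [14, 34, 56, 72, 124, 175, 183] ⇒ [21, 41, 63, 79, 131, 182, 190]
  AzqIII CTCTCGGC/1: at [4, 21, 83, 94, 108, 136, 152, 210] ⇒ [5, 22, 84, 95, 109, 137, 153, 211]
  IvoX TCAT/0: at [67, 161, 167, 196, 200, 206] ⇒ [67, 161, 167, 196, 200, 206]

All cut coordinates (distinct, sorted): [5, 21, 22, 41, 63, 67, 79, 84, 95, 109, 131, 137, 153, 161, 167, 182, 190, 196, 200, 206, 211]

Fragments:
  5→21: 16 bp
  21→22: 1 bp
  22→41: 19 bp
  41→63: 22 bp
  63→67: 4 bp
  67→79: 12 bp
  79→84: 5 bp
  84→95: 11 bp
  95→109: 14 bp
  109→131: 22 bp
  131→137: 6 bp
  137→153: 16 bp
  153→161: 8 bp
  161→167: 6 bp
  167→182: 15 bp
  182→190: 8 bp
  190→196: 6 bp
  196→200: 4 bp
  200→206: 6 bp
  206→211: 5 bp
  211→5 (wrap): 229-211+5 = 23 bp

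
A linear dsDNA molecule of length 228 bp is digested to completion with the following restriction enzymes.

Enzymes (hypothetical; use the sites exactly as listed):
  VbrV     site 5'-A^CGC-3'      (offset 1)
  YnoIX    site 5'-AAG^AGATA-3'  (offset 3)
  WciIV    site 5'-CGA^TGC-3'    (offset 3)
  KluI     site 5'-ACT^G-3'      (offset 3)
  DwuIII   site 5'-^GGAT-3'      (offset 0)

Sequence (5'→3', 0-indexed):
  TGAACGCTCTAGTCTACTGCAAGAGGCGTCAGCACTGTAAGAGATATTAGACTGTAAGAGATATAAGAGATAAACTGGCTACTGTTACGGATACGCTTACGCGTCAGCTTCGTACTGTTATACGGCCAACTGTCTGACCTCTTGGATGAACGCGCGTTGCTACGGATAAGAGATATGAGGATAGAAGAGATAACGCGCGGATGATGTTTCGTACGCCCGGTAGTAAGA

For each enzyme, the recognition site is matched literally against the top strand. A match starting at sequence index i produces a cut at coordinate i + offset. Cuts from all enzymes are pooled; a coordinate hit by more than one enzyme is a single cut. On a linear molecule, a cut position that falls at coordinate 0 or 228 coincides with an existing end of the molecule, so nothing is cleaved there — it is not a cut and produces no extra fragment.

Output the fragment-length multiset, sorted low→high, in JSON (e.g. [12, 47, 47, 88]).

[4,5,5,5,5,5,6,6,7,7,7,8,9,9,9,12,12,13,14,15,15,15,17,18]

Site scan:
  VbrV ACGC/1: at [3, 92, 98, 149, 192, 212] ⇒ [4, 93, 99, 150, 193, 213]
  YnoIX AAGAGATA/3: at [38, 55, 64, 167, 184] ⇒ [41, 58, 67, 170, 187]
  WciIV (CGATGC, off=3): no sites
  KluI ACTG/3: at [15, 33, 50, 73, 80, 113, 128] ⇒ [18, 36, 53, 76, 83, 116, 131]
  DwuIII GGAT/0: at [88, 143, 163, 178, 198] ⇒ [88, 143, 163, 178, 198]

Pooled cuts: [4, 18, 36, 41, 53, 58, 67, 76, 83, 88, 93, 99, 116, 131, 143, 150, 163, 170, 178, 187, 193, 198, 213]

Fragments:
  [0,4): 4 bp
  [4,18): 14 bp
  [18,36): 18 bp
  [36,41): 5 bp
  [41,53): 12 bp
  [53,58): 5 bp
  [58,67): 9 bp
  [67,76): 9 bp
  [76,83): 7 bp
  [83,88): 5 bp
  [88,93): 5 bp
  [93,99): 6 bp
  [99,116): 17 bp
  [116,131): 15 bp
  [131,143): 12 bp
  [143,150): 7 bp
  [150,163): 13 bp
  [163,170): 7 bp
  [170,178): 8 bp
  [178,187): 9 bp
  [187,193): 6 bp
  [193,198): 5 bp
  [198,213): 15 bp
  [213,228): 15 bp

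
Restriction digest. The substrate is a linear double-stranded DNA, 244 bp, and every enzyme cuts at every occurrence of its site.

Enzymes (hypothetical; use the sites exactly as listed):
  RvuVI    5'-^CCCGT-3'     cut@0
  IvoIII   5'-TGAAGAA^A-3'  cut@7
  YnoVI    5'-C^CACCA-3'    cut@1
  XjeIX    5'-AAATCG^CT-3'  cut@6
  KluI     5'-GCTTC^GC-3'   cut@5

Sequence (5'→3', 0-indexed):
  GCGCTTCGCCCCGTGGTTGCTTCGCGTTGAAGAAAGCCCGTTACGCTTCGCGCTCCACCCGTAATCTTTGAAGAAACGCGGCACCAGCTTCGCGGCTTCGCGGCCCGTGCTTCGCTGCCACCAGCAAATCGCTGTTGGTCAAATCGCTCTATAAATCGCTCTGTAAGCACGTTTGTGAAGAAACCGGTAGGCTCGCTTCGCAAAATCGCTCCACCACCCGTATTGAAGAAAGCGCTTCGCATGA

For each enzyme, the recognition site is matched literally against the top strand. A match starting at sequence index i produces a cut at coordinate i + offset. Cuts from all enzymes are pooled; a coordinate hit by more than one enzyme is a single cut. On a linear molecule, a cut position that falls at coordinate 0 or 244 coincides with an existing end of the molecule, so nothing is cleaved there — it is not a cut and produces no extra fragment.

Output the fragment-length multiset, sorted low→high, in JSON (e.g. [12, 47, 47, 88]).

[2,2,3,4,5,5,6,7,8,8,8,9,10,11,12,13,13,14,14,15,16,17,18,24]

Site scan:
  RvuVI (CCCGT, off=0): starts [9, 36, 57, 103, 216] → cuts [9, 36, 57, 103, 216]
  IvoIII (TGAAGAAA, off=7): starts [27, 68, 175, 223] → cuts [34, 75, 182, 230]
  YnoVI (CCACCA, off=1): starts [117, 210] → cuts [118, 211]
  XjeIX (AAATCGCT, off=6): starts [125, 140, 152, 202] → cuts [131, 146, 158, 208]
  KluI (GCTTCGC, off=5): starts [2, 18, 44, 86, 94, 108, 194, 233] → cuts [7, 23, 49, 91, 99, 113, 199, 238]

Pooled cuts: [7, 9, 23, 34, 36, 49, 57, 75, 91, 99, 103, 113, 118, 131, 146, 158, 182, 199, 208, 211, 216, 230, 238]

Fragments:
  [0,7): 7 bp
  [7,9): 2 bp
  [9,23): 14 bp
  [23,34): 11 bp
  [34,36): 2 bp
  [36,49): 13 bp
  [49,57): 8 bp
  [57,75): 18 bp
  [75,91): 16 bp
  [91,99): 8 bp
  [99,103): 4 bp
  [103,113): 10 bp
  [113,118): 5 bp
  [118,131): 13 bp
  [131,146): 15 bp
  [146,158): 12 bp
  [158,182): 24 bp
  [182,199): 17 bp
  [199,208): 9 bp
  [208,211): 3 bp
  [211,216): 5 bp
  [216,230): 14 bp
  [230,238): 8 bp
  [238,244): 6 bp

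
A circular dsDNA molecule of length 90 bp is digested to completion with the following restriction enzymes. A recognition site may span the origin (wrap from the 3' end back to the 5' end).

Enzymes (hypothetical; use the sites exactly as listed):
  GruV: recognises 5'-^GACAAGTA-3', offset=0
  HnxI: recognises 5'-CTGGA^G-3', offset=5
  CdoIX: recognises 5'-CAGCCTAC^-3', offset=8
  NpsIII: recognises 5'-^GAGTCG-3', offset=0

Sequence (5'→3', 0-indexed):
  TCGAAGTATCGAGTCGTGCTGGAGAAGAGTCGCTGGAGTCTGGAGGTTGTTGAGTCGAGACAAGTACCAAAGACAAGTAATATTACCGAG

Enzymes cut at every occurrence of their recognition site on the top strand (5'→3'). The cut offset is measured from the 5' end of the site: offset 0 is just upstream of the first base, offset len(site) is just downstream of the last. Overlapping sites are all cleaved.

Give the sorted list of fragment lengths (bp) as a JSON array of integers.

Scan for sites:
  GruV GACAAGTA/0: at [58, 71] ⇒ [58, 71]
  HnxI CTGGAG/5: at [18, 32, 39] ⇒ [23, 37, 44]
  CdoIX (CAGCCTAC, off=8): no sites
  NpsIII GAGTCG/0: at [10, 26, 51, 87] ⇒ [10, 26, 51, 87]

All cut coordinates (distinct, sorted): [10, 23, 26, 37, 44, 51, 58, 71, 87]

Fragments:
  10→23: 13 bp
  23→26: 3 bp
  26→37: 11 bp
  37→44: 7 bp
  44→51: 7 bp
  51→58: 7 bp
  58→71: 13 bp
  71→87: 16 bp
  87→10 (wrap): 90-87+10 = 13 bp

[3,7,7,7,11,13,13,13,16]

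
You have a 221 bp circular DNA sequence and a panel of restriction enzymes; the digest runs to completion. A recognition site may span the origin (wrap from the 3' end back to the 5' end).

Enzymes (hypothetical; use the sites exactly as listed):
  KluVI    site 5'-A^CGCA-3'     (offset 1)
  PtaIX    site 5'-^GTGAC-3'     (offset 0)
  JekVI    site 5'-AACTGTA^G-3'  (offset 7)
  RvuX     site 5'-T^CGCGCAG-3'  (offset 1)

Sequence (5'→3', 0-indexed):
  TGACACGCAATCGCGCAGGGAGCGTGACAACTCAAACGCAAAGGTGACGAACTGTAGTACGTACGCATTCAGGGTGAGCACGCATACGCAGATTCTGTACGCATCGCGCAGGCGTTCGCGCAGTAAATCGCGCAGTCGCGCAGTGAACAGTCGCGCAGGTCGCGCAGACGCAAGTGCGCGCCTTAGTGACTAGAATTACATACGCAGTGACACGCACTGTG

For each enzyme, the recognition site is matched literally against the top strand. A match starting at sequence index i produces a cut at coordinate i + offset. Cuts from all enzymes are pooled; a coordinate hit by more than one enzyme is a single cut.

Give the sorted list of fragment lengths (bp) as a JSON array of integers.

Per-enzyme occurrences:
  KluVI ACGCA/1: at [4, 35, 62, 79, 85, 98, 167, 201, 211] ⇒ [5, 36, 63, 80, 86, 99, 168, 202, 212]
  PtaIX GTGAC/0: at [23, 43, 185, 206, 220] ⇒ [23, 43, 185, 206, 220]
  JekVI AACTGTAG/7: at [49] ⇒ [56]
  RvuX TCGCGCAG/1: at [10, 103, 115, 127, 135, 150, 159] ⇒ [11, 104, 116, 128, 136, 151, 160]

Pooled cuts: [5, 11, 23, 36, 43, 56, 63, 80, 86, 99, 104, 116, 128, 136, 151, 160, 168, 185, 202, 206, 212, 220]

Fragment lengths:
  5→11: 6 bp
  11→23: 12 bp
  23→36: 13 bp
  36→43: 7 bp
  43→56: 13 bp
  56→63: 7 bp
  63→80: 17 bp
  80→86: 6 bp
  86→99: 13 bp
  99→104: 5 bp
  104→116: 12 bp
  116→128: 12 bp
  128→136: 8 bp
  136→151: 15 bp
  151→160: 9 bp
  160→168: 8 bp
  168→185: 17 bp
  185→202: 17 bp
  202→206: 4 bp
  206→212: 6 bp
  212→220: 8 bp
  220→5 (wrap): 221-220+5 = 6 bp

[4,5,6,6,6,6,7,7,8,8,8,9,12,12,12,13,13,13,15,17,17,17]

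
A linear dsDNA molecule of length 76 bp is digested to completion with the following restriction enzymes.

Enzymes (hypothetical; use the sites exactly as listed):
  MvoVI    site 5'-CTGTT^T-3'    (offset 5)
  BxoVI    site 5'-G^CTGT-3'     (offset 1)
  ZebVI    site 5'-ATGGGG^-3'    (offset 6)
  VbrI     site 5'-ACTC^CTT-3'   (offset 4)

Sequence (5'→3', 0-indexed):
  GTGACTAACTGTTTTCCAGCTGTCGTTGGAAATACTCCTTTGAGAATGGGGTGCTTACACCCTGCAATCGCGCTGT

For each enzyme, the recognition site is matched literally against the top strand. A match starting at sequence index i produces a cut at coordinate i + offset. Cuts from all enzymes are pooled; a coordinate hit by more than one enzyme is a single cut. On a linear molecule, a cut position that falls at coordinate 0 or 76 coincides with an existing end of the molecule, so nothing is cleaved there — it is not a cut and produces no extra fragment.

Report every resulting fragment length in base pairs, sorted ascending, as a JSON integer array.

Site scan:
  MvoVI CTGTTT/5: at [8] ⇒ [13]
  BxoVI GCTGT/1: at [18, 71] ⇒ [19, 72]
  ZebVI ATGGGG/6: at [45] ⇒ [51]
  VbrI ACTCCTT/4: at [33] ⇒ [37]

All cut coordinates (distinct, sorted): [13, 19, 37, 51, 72]

Fragment lengths:
  [0,13): 13 bp
  [13,19): 6 bp
  [19,37): 18 bp
  [37,51): 14 bp
  [51,72): 21 bp
  [72,76): 4 bp

[4,6,13,14,18,21]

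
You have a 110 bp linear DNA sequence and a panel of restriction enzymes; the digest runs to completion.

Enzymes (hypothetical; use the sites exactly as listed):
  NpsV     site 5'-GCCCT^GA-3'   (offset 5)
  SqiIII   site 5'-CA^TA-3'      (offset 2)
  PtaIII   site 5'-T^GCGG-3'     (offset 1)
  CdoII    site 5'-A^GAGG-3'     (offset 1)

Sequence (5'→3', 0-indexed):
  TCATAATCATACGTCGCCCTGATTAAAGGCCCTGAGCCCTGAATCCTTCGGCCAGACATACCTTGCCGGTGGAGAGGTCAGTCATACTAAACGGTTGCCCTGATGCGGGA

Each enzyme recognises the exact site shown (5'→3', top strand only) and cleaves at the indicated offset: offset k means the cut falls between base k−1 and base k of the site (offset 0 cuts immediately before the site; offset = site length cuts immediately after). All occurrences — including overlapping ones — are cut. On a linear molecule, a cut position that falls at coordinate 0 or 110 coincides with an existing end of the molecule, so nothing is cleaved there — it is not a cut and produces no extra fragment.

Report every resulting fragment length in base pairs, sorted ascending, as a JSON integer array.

[3,3,6,6,7,11,11,13,15,17,18]

Site scan:
  NpsV (GCCCTGA, off=5): starts [15, 28, 35, 96] → cuts [20, 33, 40, 101]
  SqiIII (CATA, off=2): starts [1, 7, 56, 82] → cuts [3, 9, 58, 84]
  PtaIII (TGCGG, off=1): starts [103] → cuts [104]
  CdoII (AGAGG, off=1): starts [72] → cuts [73]

Pooled cuts: [3, 9, 20, 33, 40, 58, 73, 84, 101, 104]

Fragment lengths:
  [0,3): 3 bp
  [3,9): 6 bp
  [9,20): 11 bp
  [20,33): 13 bp
  [33,40): 7 bp
  [40,58): 18 bp
  [58,73): 15 bp
  [73,84): 11 bp
  [84,101): 17 bp
  [101,104): 3 bp
  [104,110): 6 bp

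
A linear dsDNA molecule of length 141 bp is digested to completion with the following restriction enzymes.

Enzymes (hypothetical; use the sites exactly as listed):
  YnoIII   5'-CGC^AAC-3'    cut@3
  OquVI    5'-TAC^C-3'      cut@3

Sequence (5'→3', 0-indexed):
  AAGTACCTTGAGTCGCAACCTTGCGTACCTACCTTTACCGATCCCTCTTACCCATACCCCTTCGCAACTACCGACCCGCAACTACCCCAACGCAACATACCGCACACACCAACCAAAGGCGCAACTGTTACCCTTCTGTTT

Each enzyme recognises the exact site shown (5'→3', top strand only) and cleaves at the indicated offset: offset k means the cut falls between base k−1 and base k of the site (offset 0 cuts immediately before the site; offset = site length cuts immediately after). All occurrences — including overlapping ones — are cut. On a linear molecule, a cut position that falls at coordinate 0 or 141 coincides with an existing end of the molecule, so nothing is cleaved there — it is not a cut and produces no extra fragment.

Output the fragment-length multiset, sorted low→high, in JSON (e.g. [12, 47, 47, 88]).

Per-enzyme occurrences:
  YnoIII CGCAAC/3: at [13, 62, 76, 90, 119] ⇒ [16, 65, 79, 93, 122]
  OquVI TACC/3: at [3, 25, 29, 35, 48, 54, 68, 82, 97, 128] ⇒ [6, 28, 32, 38, 51, 57, 71, 85, 100, 131]

Pooled cuts: [6, 16, 28, 32, 38, 51, 57, 65, 71, 79, 85, 93, 100, 122, 131]

Fragments:
  [0,6): 6 bp
  [6,16): 10 bp
  [16,28): 12 bp
  [28,32): 4 bp
  [32,38): 6 bp
  [38,51): 13 bp
  [51,57): 6 bp
  [57,65): 8 bp
  [65,71): 6 bp
  [71,79): 8 bp
  [79,85): 6 bp
  [85,93): 8 bp
  [93,100): 7 bp
  [100,122): 22 bp
  [122,131): 9 bp
  [131,141): 10 bp

[4,6,6,6,6,6,7,8,8,8,9,10,10,12,13,22]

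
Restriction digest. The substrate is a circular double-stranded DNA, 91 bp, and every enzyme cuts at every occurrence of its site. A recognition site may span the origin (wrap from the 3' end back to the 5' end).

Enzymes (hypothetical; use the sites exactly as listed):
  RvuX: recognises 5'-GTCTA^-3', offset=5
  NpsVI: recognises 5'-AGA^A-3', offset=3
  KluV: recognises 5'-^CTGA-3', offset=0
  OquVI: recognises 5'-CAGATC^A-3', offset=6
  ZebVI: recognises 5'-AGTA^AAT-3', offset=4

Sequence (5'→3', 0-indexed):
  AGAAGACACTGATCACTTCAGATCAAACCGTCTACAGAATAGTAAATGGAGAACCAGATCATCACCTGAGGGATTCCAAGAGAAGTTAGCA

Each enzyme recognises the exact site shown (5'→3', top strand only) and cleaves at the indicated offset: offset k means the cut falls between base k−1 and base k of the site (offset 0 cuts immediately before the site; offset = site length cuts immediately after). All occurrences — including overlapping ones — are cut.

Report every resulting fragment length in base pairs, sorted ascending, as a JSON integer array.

[4,5,5,6,8,8,10,11,16,18]

Site scan:
  RvuX (GTCTA, off=5): starts [29] → cuts [34]
  NpsVI (AGAA, off=3): starts [0, 35, 49, 80] → cuts [3, 38, 52, 83]
  KluV (CTGA, off=0): starts [8, 65] → cuts [8, 65]
  OquVI (CAGATCA, off=6): starts [18, 54] → cuts [24, 60]
  ZebVI (AGTAAAT, off=4): starts [40] → cuts [44]

All cut coordinates (distinct, sorted): [3, 8, 24, 34, 38, 44, 52, 60, 65, 83]

Fragments:
  3→8: 5 bp
  8→24: 16 bp
  24→34: 10 bp
  34→38: 4 bp
  38→44: 6 bp
  44→52: 8 bp
  52→60: 8 bp
  60→65: 5 bp
  65→83: 18 bp
  83→3 (wrap): 91-83+3 = 11 bp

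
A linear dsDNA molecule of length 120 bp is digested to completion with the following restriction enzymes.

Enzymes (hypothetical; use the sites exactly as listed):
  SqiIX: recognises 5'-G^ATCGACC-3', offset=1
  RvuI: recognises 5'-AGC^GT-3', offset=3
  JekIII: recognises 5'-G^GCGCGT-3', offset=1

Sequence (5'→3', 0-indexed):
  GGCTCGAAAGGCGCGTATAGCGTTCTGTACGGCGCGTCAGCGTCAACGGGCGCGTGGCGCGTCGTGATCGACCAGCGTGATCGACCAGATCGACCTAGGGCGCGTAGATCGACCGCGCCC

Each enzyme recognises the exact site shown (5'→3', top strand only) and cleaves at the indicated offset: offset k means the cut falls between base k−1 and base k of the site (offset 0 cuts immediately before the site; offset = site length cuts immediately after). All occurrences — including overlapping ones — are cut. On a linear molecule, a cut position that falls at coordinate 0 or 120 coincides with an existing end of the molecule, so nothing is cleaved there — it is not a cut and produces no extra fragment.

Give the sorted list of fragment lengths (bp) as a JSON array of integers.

Scan for sites:
  SqiIX (GATCGACC, off=1): starts [65, 78, 87, 106] → cuts [66, 79, 88, 107]
  RvuI (AGCGT, off=3): starts [18, 38, 73] → cuts [21, 41, 76]
  JekIII (GGCGCGT, off=1): starts [9, 30, 48, 55, 98] → cuts [10, 31, 49, 56, 99]

All cut coordinates (distinct, sorted): [10, 21, 31, 41, 49, 56, 66, 76, 79, 88, 99, 107]

Fragment lengths:
  [0,10): 10 bp
  [10,21): 11 bp
  [21,31): 10 bp
  [31,41): 10 bp
  [41,49): 8 bp
  [49,56): 7 bp
  [56,66): 10 bp
  [66,76): 10 bp
  [76,79): 3 bp
  [79,88): 9 bp
  [88,99): 11 bp
  [99,107): 8 bp
  [107,120): 13 bp

[3,7,8,8,9,10,10,10,10,10,11,11,13]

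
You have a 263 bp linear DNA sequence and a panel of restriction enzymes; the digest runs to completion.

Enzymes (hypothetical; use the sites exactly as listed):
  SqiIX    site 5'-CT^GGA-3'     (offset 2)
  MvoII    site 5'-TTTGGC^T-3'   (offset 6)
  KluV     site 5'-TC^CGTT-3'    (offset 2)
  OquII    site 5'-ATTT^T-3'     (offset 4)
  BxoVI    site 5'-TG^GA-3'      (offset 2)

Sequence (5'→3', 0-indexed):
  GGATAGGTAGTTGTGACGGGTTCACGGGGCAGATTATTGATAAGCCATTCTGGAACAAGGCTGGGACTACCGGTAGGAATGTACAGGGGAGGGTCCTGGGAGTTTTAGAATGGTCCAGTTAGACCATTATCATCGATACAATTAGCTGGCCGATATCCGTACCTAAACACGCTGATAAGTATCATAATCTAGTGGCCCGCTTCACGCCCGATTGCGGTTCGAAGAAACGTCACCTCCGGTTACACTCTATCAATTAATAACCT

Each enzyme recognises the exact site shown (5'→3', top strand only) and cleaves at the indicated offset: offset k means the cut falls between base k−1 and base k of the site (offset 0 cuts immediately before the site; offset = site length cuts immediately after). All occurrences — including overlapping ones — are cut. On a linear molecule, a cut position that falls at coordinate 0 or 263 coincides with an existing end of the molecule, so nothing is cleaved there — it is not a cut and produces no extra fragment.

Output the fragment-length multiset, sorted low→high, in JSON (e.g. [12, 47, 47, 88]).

[1,51,211]

Per-enzyme occurrences:
  SqiIX CTGGA/2: at [49] ⇒ [51]
  MvoII (TTTGGCT, off=6): no sites
  KluV (TCCGTT, off=2): no sites
  OquII (ATTTT, off=4): no sites
  BxoVI TGGA/2: at [50] ⇒ [52]

All cut coordinates (distinct, sorted): [51, 52]

Fragment lengths:
  [0,51): 51 bp
  [51,52): 1 bp
  [52,263): 211 bp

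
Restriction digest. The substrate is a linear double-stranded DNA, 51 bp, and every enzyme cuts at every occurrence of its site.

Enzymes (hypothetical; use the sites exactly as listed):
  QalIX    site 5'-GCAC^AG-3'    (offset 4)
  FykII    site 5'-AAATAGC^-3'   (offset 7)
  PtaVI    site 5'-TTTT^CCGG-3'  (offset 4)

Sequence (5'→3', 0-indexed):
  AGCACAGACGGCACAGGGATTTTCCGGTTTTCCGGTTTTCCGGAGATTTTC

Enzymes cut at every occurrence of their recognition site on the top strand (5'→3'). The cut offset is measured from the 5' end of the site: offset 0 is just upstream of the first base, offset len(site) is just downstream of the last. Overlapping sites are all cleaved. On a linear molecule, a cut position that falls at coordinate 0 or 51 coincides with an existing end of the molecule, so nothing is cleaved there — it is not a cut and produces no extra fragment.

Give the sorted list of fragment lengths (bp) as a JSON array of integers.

Per-enzyme occurrences:
  QalIX (GCACAG, off=4): starts [1, 10] → cuts [5, 14]
  FykII (AAATAGC, off=7): no sites
  PtaVI (TTTTCCGG, off=4): starts [19, 27, 35] → cuts [23, 31, 39]

Pooled cuts: [5, 14, 23, 31, 39]

Fragments:
  [0,5): 5 bp
  [5,14): 9 bp
  [14,23): 9 bp
  [23,31): 8 bp
  [31,39): 8 bp
  [39,51): 12 bp

[5,8,8,9,9,12]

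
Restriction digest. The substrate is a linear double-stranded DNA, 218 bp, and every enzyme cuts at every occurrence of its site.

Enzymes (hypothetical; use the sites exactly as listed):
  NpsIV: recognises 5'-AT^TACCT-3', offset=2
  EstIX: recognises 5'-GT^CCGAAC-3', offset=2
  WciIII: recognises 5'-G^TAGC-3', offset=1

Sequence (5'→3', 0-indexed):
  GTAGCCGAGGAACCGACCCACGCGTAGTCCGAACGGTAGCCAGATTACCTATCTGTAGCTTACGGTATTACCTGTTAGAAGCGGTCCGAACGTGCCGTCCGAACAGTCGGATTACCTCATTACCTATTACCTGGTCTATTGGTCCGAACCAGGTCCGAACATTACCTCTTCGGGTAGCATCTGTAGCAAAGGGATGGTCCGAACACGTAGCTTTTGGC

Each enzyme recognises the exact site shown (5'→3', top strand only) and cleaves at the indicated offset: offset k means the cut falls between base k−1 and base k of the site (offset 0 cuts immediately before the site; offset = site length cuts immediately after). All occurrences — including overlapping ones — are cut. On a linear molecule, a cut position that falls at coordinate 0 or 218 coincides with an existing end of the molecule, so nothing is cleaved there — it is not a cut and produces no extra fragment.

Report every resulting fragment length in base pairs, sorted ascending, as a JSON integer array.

Scan for sites:
  NpsIV ATTACCT/2: at [43, 66, 110, 118, 125, 160] ⇒ [45, 68, 112, 120, 127, 162]
  EstIX GTCCGAAC/2: at [26, 83, 96, 141, 152, 196] ⇒ [28, 85, 98, 143, 154, 198]
  WciIII GTAGC/1: at [0, 35, 54, 173, 182, 206] ⇒ [1, 36, 55, 174, 183, 207]

Pooled cuts: [1, 28, 36, 45, 55, 68, 85, 98, 112, 120, 127, 143, 154, 162, 174, 183, 198, 207]

Fragment lengths:
  [0,1): 1 bp
  [1,28): 27 bp
  [28,36): 8 bp
  [36,45): 9 bp
  [45,55): 10 bp
  [55,68): 13 bp
  [68,85): 17 bp
  [85,98): 13 bp
  [98,112): 14 bp
  [112,120): 8 bp
  [120,127): 7 bp
  [127,143): 16 bp
  [143,154): 11 bp
  [154,162): 8 bp
  [162,174): 12 bp
  [174,183): 9 bp
  [183,198): 15 bp
  [198,207): 9 bp
  [207,218): 11 bp

[1,7,8,8,8,9,9,9,10,11,11,12,13,13,14,15,16,17,27]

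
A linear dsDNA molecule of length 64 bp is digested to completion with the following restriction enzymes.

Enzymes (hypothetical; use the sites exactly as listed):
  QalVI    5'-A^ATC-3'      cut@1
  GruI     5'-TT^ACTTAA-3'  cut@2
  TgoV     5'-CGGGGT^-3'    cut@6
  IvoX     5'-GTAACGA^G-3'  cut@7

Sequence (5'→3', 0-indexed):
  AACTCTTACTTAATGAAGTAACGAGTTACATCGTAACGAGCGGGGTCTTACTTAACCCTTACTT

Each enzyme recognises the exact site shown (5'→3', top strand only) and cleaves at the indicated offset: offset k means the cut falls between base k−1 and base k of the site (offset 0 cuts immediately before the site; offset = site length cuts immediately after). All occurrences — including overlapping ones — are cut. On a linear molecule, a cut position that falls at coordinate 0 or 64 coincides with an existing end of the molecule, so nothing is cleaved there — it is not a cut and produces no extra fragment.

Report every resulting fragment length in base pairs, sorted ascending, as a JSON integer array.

Site scan:
  QalVI (AATC, off=1): no sites
  GruI TTACTTAA/2: at [5, 47] ⇒ [7, 49]
  TgoV CGGGGT/6: at [40] ⇒ [46]
  IvoX GTAACGAG/7: at [17, 32] ⇒ [24, 39]

All cut coordinates (distinct, sorted): [7, 24, 39, 46, 49]

Fragment lengths:
  [0,7): 7 bp
  [7,24): 17 bp
  [24,39): 15 bp
  [39,46): 7 bp
  [46,49): 3 bp
  [49,64): 15 bp

[3,7,7,15,15,17]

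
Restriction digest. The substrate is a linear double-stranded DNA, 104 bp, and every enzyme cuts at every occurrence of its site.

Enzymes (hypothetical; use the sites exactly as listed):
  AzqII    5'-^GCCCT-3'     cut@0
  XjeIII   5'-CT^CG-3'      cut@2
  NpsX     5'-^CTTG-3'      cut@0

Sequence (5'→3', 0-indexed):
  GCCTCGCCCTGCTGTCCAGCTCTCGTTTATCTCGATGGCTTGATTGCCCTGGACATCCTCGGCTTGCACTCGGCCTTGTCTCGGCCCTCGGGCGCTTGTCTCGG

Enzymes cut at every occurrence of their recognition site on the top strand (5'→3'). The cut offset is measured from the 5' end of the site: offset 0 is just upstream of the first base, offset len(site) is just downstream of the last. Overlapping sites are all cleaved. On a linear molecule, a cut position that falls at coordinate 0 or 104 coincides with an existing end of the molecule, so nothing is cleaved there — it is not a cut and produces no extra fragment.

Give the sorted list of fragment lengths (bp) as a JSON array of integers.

Per-enzyme occurrences:
  AzqII (GCCCT, off=0): starts [5, 45, 83] → cuts [5, 45, 83]
  XjeIII (CTCG, off=2): starts [2, 21, 30, 57, 68, 79, 86, 99] → cuts [4, 23, 32, 59, 70, 81, 88, 101]
  NpsX (CTTG, off=0): starts [38, 62, 74, 94] → cuts [38, 62, 74, 94]

Pooled cuts: [4, 5, 23, 32, 38, 45, 59, 62, 70, 74, 81, 83, 88, 94, 101]

Fragments:
  [0,4): 4 bp
  [4,5): 1 bp
  [5,23): 18 bp
  [23,32): 9 bp
  [32,38): 6 bp
  [38,45): 7 bp
  [45,59): 14 bp
  [59,62): 3 bp
  [62,70): 8 bp
  [70,74): 4 bp
  [74,81): 7 bp
  [81,83): 2 bp
  [83,88): 5 bp
  [88,94): 6 bp
  [94,101): 7 bp
  [101,104): 3 bp

[1,2,3,3,4,4,5,6,6,7,7,7,8,9,14,18]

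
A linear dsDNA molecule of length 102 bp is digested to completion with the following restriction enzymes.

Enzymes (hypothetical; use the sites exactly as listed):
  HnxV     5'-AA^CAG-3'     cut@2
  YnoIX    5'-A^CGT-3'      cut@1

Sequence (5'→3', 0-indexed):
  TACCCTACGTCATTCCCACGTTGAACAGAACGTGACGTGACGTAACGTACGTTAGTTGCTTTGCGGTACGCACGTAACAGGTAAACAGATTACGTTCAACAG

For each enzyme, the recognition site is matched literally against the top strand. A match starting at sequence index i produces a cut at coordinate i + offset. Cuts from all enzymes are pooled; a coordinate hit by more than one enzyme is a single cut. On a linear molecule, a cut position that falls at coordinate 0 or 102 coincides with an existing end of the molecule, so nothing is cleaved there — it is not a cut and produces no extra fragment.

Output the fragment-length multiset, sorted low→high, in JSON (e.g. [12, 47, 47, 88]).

Per-enzyme occurrences:
  HnxV (AACAG, off=2): starts [23, 75, 83, 97] → cuts [25, 77, 85, 99]
  YnoIX (ACGT, off=1): starts [6, 17, 29, 34, 39, 44, 48, 71, 91] → cuts [7, 18, 30, 35, 40, 45, 49, 72, 92]

All cut coordinates (distinct, sorted): [7, 18, 25, 30, 35, 40, 45, 49, 72, 77, 85, 92, 99]

Fragment lengths:
  [0,7): 7 bp
  [7,18): 11 bp
  [18,25): 7 bp
  [25,30): 5 bp
  [30,35): 5 bp
  [35,40): 5 bp
  [40,45): 5 bp
  [45,49): 4 bp
  [49,72): 23 bp
  [72,77): 5 bp
  [77,85): 8 bp
  [85,92): 7 bp
  [92,99): 7 bp
  [99,102): 3 bp

[3,4,5,5,5,5,5,7,7,7,7,8,11,23]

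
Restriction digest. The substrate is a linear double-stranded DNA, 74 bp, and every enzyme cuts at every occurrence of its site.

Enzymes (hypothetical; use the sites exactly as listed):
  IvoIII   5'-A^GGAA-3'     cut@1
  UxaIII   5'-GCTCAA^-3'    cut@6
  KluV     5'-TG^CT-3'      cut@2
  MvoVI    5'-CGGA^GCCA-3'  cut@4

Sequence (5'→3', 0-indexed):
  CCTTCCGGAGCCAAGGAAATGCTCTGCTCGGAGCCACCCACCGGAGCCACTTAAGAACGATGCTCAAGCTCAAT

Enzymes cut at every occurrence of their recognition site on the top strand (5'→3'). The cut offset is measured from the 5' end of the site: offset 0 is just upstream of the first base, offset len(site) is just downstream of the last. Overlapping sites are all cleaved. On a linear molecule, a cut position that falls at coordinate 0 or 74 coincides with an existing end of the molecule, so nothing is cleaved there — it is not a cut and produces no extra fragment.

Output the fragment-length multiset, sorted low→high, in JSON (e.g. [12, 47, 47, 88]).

Scan for sites:
  IvoIII (AGGAA, off=1): starts [13] → cuts [14]
  UxaIII (GCTCAA, off=6): starts [61, 67] → cuts [67, 73]
  KluV (TGCT, off=2): starts [19, 24, 60] → cuts [21, 26, 62]
  MvoVI (CGGAGCCA, off=4): starts [5, 28, 41] → cuts [9, 32, 45]

All cut coordinates (distinct, sorted): [9, 14, 21, 26, 32, 45, 62, 67, 73]

Fragment lengths:
  [0,9): 9 bp
  [9,14): 5 bp
  [14,21): 7 bp
  [21,26): 5 bp
  [26,32): 6 bp
  [32,45): 13 bp
  [45,62): 17 bp
  [62,67): 5 bp
  [67,73): 6 bp
  [73,74): 1 bp

[1,5,5,5,6,6,7,9,13,17]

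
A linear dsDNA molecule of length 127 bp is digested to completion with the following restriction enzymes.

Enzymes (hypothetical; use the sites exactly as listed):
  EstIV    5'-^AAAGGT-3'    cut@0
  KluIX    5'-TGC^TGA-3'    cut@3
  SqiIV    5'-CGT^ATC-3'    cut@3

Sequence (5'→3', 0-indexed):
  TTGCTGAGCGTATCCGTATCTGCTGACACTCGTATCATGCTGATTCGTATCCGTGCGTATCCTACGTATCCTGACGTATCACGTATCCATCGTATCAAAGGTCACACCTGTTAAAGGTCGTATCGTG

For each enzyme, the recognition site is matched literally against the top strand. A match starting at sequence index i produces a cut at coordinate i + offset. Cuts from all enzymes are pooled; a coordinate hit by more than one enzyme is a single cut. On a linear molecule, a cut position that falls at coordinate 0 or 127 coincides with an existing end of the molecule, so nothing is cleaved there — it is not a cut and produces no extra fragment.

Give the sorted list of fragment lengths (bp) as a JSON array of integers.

[3,4,6,6,6,7,7,7,8,9,9,9,10,10,10,16]

Scan for sites:
  EstIV (AAAGGT, off=0): starts [96, 112] → cuts [96, 112]
  KluIX (TGCTGA, off=3): starts [1, 20, 37] → cuts [4, 23, 40]
  SqiIV (CGTATC, off=3): starts [8, 14, 30, 45, 55, 64, 74, 81, 90, 118] → cuts [11, 17, 33, 48, 58, 67, 77, 84, 93, 121]

All cut coordinates (distinct, sorted): [4, 11, 17, 23, 33, 40, 48, 58, 67, 77, 84, 93, 96, 112, 121]

Fragment lengths:
  [0,4): 4 bp
  [4,11): 7 bp
  [11,17): 6 bp
  [17,23): 6 bp
  [23,33): 10 bp
  [33,40): 7 bp
  [40,48): 8 bp
  [48,58): 10 bp
  [58,67): 9 bp
  [67,77): 10 bp
  [77,84): 7 bp
  [84,93): 9 bp
  [93,96): 3 bp
  [96,112): 16 bp
  [112,121): 9 bp
  [121,127): 6 bp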